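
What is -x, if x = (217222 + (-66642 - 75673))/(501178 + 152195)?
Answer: -1189/10371 ≈ -0.11465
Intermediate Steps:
x = 1189/10371 (x = (217222 - 142315)/653373 = 74907*(1/653373) = 1189/10371 ≈ 0.11465)
-x = -1*1189/10371 = -1189/10371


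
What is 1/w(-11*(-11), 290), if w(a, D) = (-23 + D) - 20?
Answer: 1/247 ≈ 0.0040486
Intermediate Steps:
w(a, D) = -43 + D
1/w(-11*(-11), 290) = 1/(-43 + 290) = 1/247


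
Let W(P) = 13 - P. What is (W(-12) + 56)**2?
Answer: 6561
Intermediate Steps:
(W(-12) + 56)**2 = ((13 - 1*(-12)) + 56)**2 = ((13 + 12) + 56)**2 = (25 + 56)**2 = 81**2 = 6561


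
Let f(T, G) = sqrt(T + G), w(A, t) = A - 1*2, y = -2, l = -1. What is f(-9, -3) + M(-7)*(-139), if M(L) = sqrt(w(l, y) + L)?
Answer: I*(-139*sqrt(10) + 2*sqrt(3)) ≈ -436.09*I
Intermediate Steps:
w(A, t) = -2 + A (w(A, t) = A - 2 = -2 + A)
f(T, G) = sqrt(G + T)
M(L) = sqrt(-3 + L) (M(L) = sqrt((-2 - 1) + L) = sqrt(-3 + L))
f(-9, -3) + M(-7)*(-139) = sqrt(-3 - 9) + sqrt(-3 - 7)*(-139) = sqrt(-12) + sqrt(-10)*(-139) = 2*I*sqrt(3) + (I*sqrt(10))*(-139) = 2*I*sqrt(3) - 139*I*sqrt(10) = -139*I*sqrt(10) + 2*I*sqrt(3)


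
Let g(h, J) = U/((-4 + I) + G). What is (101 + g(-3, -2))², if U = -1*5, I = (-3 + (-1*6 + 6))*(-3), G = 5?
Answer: 40401/4 ≈ 10100.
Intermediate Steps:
I = 9 (I = (-3 + (-6 + 6))*(-3) = (-3 + 0)*(-3) = -3*(-3) = 9)
U = -5
g(h, J) = -½ (g(h, J) = -5/((-4 + 9) + 5) = -5/(5 + 5) = -5/10 = -5*⅒ = -½)
(101 + g(-3, -2))² = (101 - ½)² = (201/2)² = 40401/4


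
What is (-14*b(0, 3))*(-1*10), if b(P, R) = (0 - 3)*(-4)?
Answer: 1680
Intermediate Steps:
b(P, R) = 12 (b(P, R) = -3*(-4) = 12)
(-14*b(0, 3))*(-1*10) = (-14*12)*(-1*10) = -168*(-10) = 1680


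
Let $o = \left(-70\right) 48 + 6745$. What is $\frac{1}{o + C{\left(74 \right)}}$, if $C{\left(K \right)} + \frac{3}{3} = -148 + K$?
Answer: $\frac{1}{3310} \approx 0.00030211$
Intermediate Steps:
$C{\left(K \right)} = -149 + K$ ($C{\left(K \right)} = -1 + \left(-148 + K\right) = -149 + K$)
$o = 3385$ ($o = -3360 + 6745 = 3385$)
$\frac{1}{o + C{\left(74 \right)}} = \frac{1}{3385 + \left(-149 + 74\right)} = \frac{1}{3385 - 75} = \frac{1}{3310}$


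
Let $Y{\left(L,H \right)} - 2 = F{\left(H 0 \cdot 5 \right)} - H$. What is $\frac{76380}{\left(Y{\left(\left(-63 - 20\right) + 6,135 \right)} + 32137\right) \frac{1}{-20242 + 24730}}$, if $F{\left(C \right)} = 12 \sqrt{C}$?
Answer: $\frac{9522040}{889} \approx 10711.0$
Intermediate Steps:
$Y{\left(L,H \right)} = 2 - H$ ($Y{\left(L,H \right)} = 2 + \left(12 \sqrt{H 0 \cdot 5} - H\right) = 2 - \left(0 + H\right) = 2 + \left(12 \cdot 0 - H\right) = 2 + \left(0 - H\right) = 2 - H$)
$\frac{76380}{\left(Y{\left(\left(-63 - 20\right) + 6,135 \right)} + 32137\right) \frac{1}{-20242 + 24730}} = \frac{76380}{\left(\left(2 - 135\right) + 32137\right) \frac{1}{-20242 + 24730}} = \frac{76380}{\left(\left(2 - 135\right) + 32137\right) \frac{1}{4488}} = \frac{76380}{\left(-133 + 32137\right) \frac{1}{4488}} = \frac{76380}{32004 \cdot \frac{1}{4488}} = \frac{76380}{\frac{2667}{374}} = 76380 \cdot \frac{374}{2667} = \frac{9522040}{889}$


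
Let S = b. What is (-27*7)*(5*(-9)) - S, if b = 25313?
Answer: -16808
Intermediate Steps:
S = 25313
(-27*7)*(5*(-9)) - S = (-27*7)*(5*(-9)) - 1*25313 = -189*(-45) - 25313 = 8505 - 25313 = -16808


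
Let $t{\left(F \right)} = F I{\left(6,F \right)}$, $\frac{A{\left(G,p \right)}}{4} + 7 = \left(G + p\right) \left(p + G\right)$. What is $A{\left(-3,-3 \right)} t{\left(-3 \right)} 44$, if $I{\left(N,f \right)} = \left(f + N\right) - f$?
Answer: $-91872$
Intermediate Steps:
$I{\left(N,f \right)} = N$ ($I{\left(N,f \right)} = \left(N + f\right) - f = N$)
$A{\left(G,p \right)} = -28 + 4 \left(G + p\right)^{2}$ ($A{\left(G,p \right)} = -28 + 4 \left(G + p\right) \left(p + G\right) = -28 + 4 \left(G + p\right) \left(G + p\right) = -28 + 4 \left(G + p\right)^{2}$)
$t{\left(F \right)} = 6 F$ ($t{\left(F \right)} = F 6 = 6 F$)
$A{\left(-3,-3 \right)} t{\left(-3 \right)} 44 = \left(-28 + 4 \left(-3 - 3\right)^{2}\right) 6 \left(-3\right) 44 = \left(-28 + 4 \left(-6\right)^{2}\right) \left(-18\right) 44 = \left(-28 + 4 \cdot 36\right) \left(-18\right) 44 = \left(-28 + 144\right) \left(-18\right) 44 = 116 \left(-18\right) 44 = \left(-2088\right) 44 = -91872$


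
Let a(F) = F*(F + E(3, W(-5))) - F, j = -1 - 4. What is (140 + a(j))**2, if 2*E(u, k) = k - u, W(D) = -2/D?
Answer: 124609/4 ≈ 31152.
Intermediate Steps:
j = -5
E(u, k) = k/2 - u/2 (E(u, k) = (k - u)/2 = k/2 - u/2)
a(F) = -F + F*(-13/10 + F) (a(F) = F*(F + ((-2/(-5))/2 - 1/2*3)) - F = F*(F + ((-2*(-1/5))/2 - 3/2)) - F = F*(F + ((1/2)*(2/5) - 3/2)) - F = F*(F + (1/5 - 3/2)) - F = F*(F - 13/10) - F = F*(-13/10 + F) - F = -F + F*(-13/10 + F))
(140 + a(j))**2 = (140 + (1/10)*(-5)*(-23 + 10*(-5)))**2 = (140 + (1/10)*(-5)*(-23 - 50))**2 = (140 + (1/10)*(-5)*(-73))**2 = (140 + 73/2)**2 = (353/2)**2 = 124609/4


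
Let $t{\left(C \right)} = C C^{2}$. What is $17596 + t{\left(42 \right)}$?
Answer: $91684$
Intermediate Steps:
$t{\left(C \right)} = C^{3}$
$17596 + t{\left(42 \right)} = 17596 + 42^{3} = 17596 + 74088 = 91684$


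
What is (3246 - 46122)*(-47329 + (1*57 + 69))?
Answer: 2023875828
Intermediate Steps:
(3246 - 46122)*(-47329 + (1*57 + 69)) = -42876*(-47329 + (57 + 69)) = -42876*(-47329 + 126) = -42876*(-47203) = 2023875828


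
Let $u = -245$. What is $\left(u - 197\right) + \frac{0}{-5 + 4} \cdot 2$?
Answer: $-442$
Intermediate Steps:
$\left(u - 197\right) + \frac{0}{-5 + 4} \cdot 2 = \left(-245 - 197\right) + \frac{0}{-5 + 4} \cdot 2 = -442 + \frac{0}{-1} \cdot 2 = -442 + 0 \left(-1\right) 2 = -442 + 0 \cdot 2 = -442 + 0 = -442$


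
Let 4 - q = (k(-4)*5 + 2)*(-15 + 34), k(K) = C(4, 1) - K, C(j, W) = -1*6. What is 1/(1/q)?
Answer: 156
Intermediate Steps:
C(j, W) = -6
k(K) = -6 - K
q = 156 (q = 4 - ((-6 - 1*(-4))*5 + 2)*(-15 + 34) = 4 - ((-6 + 4)*5 + 2)*19 = 4 - (-2*5 + 2)*19 = 4 - (-10 + 2)*19 = 4 - (-8)*19 = 4 - 1*(-152) = 4 + 152 = 156)
1/(1/q) = 1/(1/156) = 156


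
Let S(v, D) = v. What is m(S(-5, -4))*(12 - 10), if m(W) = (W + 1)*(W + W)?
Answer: 80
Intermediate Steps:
m(W) = 2*W*(1 + W) (m(W) = (1 + W)*(2*W) = 2*W*(1 + W))
m(S(-5, -4))*(12 - 10) = (2*(-5)*(1 - 5))*(12 - 10) = (2*(-5)*(-4))*2 = 40*2 = 80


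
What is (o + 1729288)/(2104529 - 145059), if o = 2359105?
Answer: 4088393/1959470 ≈ 2.0865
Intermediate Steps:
(o + 1729288)/(2104529 - 145059) = (2359105 + 1729288)/(2104529 - 145059) = 4088393/1959470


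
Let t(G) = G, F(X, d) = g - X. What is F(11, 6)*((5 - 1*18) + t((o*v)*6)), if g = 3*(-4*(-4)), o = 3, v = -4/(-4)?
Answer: 185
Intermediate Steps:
v = 1 (v = -4*(-1/4) = 1)
g = 48 (g = 3*16 = 48)
F(X, d) = 48 - X
F(11, 6)*((5 - 1*18) + t((o*v)*6)) = (48 - 1*11)*((5 - 1*18) + (3*1)*6) = (48 - 11)*((5 - 18) + 3*6) = 37*(-13 + 18) = 37*5 = 185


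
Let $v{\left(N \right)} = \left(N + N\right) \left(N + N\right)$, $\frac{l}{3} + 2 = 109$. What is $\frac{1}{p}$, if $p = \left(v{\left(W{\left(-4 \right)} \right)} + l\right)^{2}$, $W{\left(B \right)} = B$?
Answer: $\frac{1}{148225} \approx 6.7465 \cdot 10^{-6}$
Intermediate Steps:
$l = 321$ ($l = -6 + 3 \cdot 109 = -6 + 327 = 321$)
$v{\left(N \right)} = 4 N^{2}$ ($v{\left(N \right)} = 2 N 2 N = 4 N^{2}$)
$p = 148225$ ($p = \left(4 \left(-4\right)^{2} + 321\right)^{2} = \left(4 \cdot 16 + 321\right)^{2} = \left(64 + 321\right)^{2} = 385^{2} = 148225$)
$\frac{1}{p} = \frac{1}{148225}$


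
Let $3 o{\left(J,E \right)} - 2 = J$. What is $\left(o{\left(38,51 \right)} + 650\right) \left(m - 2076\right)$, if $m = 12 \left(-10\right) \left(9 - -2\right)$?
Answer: $-2252680$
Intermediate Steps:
$o{\left(J,E \right)} = \frac{2}{3} + \frac{J}{3}$
$m = -1320$ ($m = - 120 \left(9 + 2\right) = \left(-120\right) 11 = -1320$)
$\left(o{\left(38,51 \right)} + 650\right) \left(m - 2076\right) = \left(\left(\frac{2}{3} + \frac{1}{3} \cdot 38\right) + 650\right) \left(-1320 - 2076\right) = \left(\left(\frac{2}{3} + \frac{38}{3}\right) + 650\right) \left(-3396\right) = \left(\frac{40}{3} + 650\right) \left(-3396\right) = \frac{1990}{3} \left(-3396\right) = -2252680$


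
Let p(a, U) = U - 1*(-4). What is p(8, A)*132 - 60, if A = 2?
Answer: 732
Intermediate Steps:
p(a, U) = 4 + U (p(a, U) = U + 4 = 4 + U)
p(8, A)*132 - 60 = (4 + 2)*132 - 60 = 6*132 - 60 = 792 - 60 = 732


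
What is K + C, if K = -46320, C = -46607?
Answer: -92927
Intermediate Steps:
K + C = -46320 - 46607 = -92927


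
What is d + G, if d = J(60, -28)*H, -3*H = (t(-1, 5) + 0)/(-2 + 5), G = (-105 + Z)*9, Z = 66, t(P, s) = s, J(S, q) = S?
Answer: -1153/3 ≈ -384.33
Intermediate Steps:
G = -351 (G = (-105 + 66)*9 = -39*9 = -351)
H = -5/9 (H = -(5 + 0)/(3*(-2 + 5)) = -5/(3*3) = -⅓*5/3 = -5/9 ≈ -0.55556)
d = -100/3 (d = 60*(-5/9) = -100/3 ≈ -33.333)
d + G = -100/3 - 351 = -1153/3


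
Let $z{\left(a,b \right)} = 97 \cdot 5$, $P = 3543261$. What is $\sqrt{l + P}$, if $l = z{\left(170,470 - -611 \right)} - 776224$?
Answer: $\sqrt{2767522} \approx 1663.6$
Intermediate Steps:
$z{\left(a,b \right)} = 485$
$l = -775739$ ($l = 485 - 776224 = -775739$)
$\sqrt{l + P} = \sqrt{-775739 + 3543261} = \sqrt{2767522}$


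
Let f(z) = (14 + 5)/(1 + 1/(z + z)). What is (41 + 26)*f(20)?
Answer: 50920/41 ≈ 1242.0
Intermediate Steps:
f(z) = 19/(1 + 1/(2*z))
(41 + 26)*f(20) = (41 + 26)*(38*20/(1 + 2*20)) = 67*(38*20/(1 + 40)) = 67*(38*20/41) = 67*(38*20*(1/41)) = 67*(760/41) = 50920/41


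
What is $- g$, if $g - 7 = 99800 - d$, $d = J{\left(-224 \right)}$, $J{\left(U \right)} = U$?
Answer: $-100031$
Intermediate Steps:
$d = -224$
$g = 100031$ ($g = 7 + \left(99800 - -224\right) = 7 + \left(99800 + 224\right) = 7 + 100024 = 100031$)
$- g = \left(-1\right) 100031 = -100031$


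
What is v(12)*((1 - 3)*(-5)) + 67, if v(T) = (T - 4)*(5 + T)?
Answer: 1427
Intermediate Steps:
v(T) = (-4 + T)*(5 + T)
v(12)*((1 - 3)*(-5)) + 67 = (-20 + 12 + 12**2)*((1 - 3)*(-5)) + 67 = (-20 + 12 + 144)*(-2*(-5)) + 67 = 136*10 + 67 = 1360 + 67 = 1427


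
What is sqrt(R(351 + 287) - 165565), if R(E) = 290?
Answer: 5*I*sqrt(6611) ≈ 406.54*I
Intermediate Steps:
sqrt(R(351 + 287) - 165565) = sqrt(290 - 165565) = sqrt(-165275) = 5*I*sqrt(6611)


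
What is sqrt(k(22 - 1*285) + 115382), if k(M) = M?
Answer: 3*sqrt(12791) ≈ 339.29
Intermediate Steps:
sqrt(k(22 - 1*285) + 115382) = sqrt((22 - 1*285) + 115382) = sqrt((22 - 285) + 115382) = sqrt(-263 + 115382) = sqrt(115119) = 3*sqrt(12791)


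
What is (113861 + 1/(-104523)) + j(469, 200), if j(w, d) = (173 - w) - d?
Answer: 11849249894/104523 ≈ 1.1337e+5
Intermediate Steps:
j(w, d) = 173 - d - w
(113861 + 1/(-104523)) + j(469, 200) = (113861 + 1/(-104523)) + (173 - 1*200 - 1*469) = (113861 - 1/104523) + (173 - 200 - 469) = 11901093302/104523 - 496 = 11849249894/104523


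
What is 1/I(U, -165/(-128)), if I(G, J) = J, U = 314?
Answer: 128/165 ≈ 0.77576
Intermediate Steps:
1/I(U, -165/(-128)) = 1/(-165/(-128)) = 1/(-165*(-1/128)) = 1/(165/128) = 128/165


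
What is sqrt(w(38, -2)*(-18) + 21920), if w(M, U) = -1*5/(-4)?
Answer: sqrt(87590)/2 ≈ 147.98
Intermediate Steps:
w(M, U) = 5/4 (w(M, U) = -5*(-1/4) = 5/4)
sqrt(w(38, -2)*(-18) + 21920) = sqrt((5/4)*(-18) + 21920) = sqrt(-45/2 + 21920) = sqrt(43795/2) = sqrt(87590)/2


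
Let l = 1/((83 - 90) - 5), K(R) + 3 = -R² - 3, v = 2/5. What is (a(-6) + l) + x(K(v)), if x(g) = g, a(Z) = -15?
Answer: -6373/300 ≈ -21.243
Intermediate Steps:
v = ⅖ (v = 2*(⅕) = ⅖ ≈ 0.40000)
K(R) = -6 - R² (K(R) = -3 + (-R² - 3) = -3 + (-3 - R²) = -6 - R²)
l = -1/12 (l = 1/(-7 - 5) = 1/(-12) = -1/12 ≈ -0.083333)
(a(-6) + l) + x(K(v)) = (-15 - 1/12) + (-6 - (⅖)²) = -181/12 + (-6 - 1*4/25) = -181/12 + (-6 - 4/25) = -181/12 - 154/25 = -6373/300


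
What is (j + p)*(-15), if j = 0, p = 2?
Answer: -30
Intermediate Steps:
(j + p)*(-15) = (0 + 2)*(-15) = 2*(-15) = -30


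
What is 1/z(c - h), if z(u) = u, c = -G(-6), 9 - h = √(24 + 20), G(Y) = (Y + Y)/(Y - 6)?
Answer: -5/28 - √11/28 ≈ -0.29702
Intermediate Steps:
G(Y) = 2*Y/(-6 + Y) (G(Y) = (2*Y)/(-6 + Y) = 2*Y/(-6 + Y))
h = 9 - 2*√11 (h = 9 - √(24 + 20) = 9 - √44 = 9 - 2*√11 ≈ 2.3667)
c = -1 (c = -2*(-6)/(-6 - 6) = -2*(-6)/(-12) = -2*(-6)*(-1)/12 = -1*1 = -1)
1/z(c - h) = 1/(-1 - (9 - 2*√11)) = 1/(-1 + (-9 + 2*√11)) = 1/(-10 + 2*√11)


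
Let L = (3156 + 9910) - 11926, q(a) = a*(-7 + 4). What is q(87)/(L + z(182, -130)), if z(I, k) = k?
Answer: -261/1010 ≈ -0.25842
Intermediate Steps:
q(a) = -3*a (q(a) = a*(-3) = -3*a)
L = 1140 (L = 13066 - 11926 = 1140)
q(87)/(L + z(182, -130)) = (-3*87)/(1140 - 130) = -261/1010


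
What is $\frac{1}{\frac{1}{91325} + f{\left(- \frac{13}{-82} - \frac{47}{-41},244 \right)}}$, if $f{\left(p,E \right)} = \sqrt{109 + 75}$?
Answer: $- \frac{91325}{1534607034999} + \frac{16680511250 \sqrt{46}}{1534607034999} \approx 0.073721$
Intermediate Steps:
$f{\left(p,E \right)} = 2 \sqrt{46}$ ($f{\left(p,E \right)} = \sqrt{184} = 2 \sqrt{46}$)
$\frac{1}{\frac{1}{91325} + f{\left(- \frac{13}{-82} - \frac{47}{-41},244 \right)}} = \frac{1}{\frac{1}{91325} + 2 \sqrt{46}}$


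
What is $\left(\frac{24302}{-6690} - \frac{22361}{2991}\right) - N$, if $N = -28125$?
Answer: $\frac{93758843563}{3334965} \approx 28114.0$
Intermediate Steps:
$\left(\frac{24302}{-6690} - \frac{22361}{2991}\right) - N = \left(\frac{24302}{-6690} - \frac{22361}{2991}\right) - -28125 = \left(24302 \left(- \frac{1}{6690}\right) - \frac{22361}{2991}\right) + 28125 = \left(- \frac{12151}{3345} - \frac{22361}{2991}\right) + 28125 = - \frac{37047062}{3334965} + 28125 = \frac{93758843563}{3334965}$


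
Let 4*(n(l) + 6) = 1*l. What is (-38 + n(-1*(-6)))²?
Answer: 7225/4 ≈ 1806.3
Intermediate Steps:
n(l) = -6 + l/4 (n(l) = -6 + (1*l)/4 = -6 + l/4)
(-38 + n(-1*(-6)))² = (-38 + (-6 + (-1*(-6))/4))² = (-38 + (-6 + (¼)*6))² = (-38 + (-6 + 3/2))² = (-38 - 9/2)² = (-85/2)² = 7225/4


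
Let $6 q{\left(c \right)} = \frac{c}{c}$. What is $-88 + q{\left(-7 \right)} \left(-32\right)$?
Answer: $- \frac{280}{3} \approx -93.333$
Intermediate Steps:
$q{\left(c \right)} = \frac{1}{6}$ ($q{\left(c \right)} = \frac{c \frac{1}{c}}{6} = \frac{1}{6} \cdot 1 = \frac{1}{6}$)
$-88 + q{\left(-7 \right)} \left(-32\right) = -88 + \frac{1}{6} \left(-32\right) = -88 - \frac{16}{3} = - \frac{280}{3}$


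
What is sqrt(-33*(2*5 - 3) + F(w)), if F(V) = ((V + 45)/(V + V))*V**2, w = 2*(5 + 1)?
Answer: sqrt(111) ≈ 10.536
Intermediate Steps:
w = 12 (w = 2*6 = 12)
F(V) = V*(45 + V)/2 (F(V) = ((45 + V)/((2*V)))*V**2 = ((45 + V)*(1/(2*V)))*V**2 = ((45 + V)/(2*V))*V**2 = V*(45 + V)/2)
sqrt(-33*(2*5 - 3) + F(w)) = sqrt(-33*(2*5 - 3) + (1/2)*12*(45 + 12)) = sqrt(-33*(10 - 3) + (1/2)*12*57) = sqrt(-33*7 + 342) = sqrt(-231 + 342) = sqrt(111)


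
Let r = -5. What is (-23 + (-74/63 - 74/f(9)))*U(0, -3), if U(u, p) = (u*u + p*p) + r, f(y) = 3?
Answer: -12308/63 ≈ -195.36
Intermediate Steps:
U(u, p) = -5 + p² + u² (U(u, p) = (u*u + p*p) - 5 = (u² + p²) - 5 = (p² + u²) - 5 = -5 + p² + u²)
(-23 + (-74/63 - 74/f(9)))*U(0, -3) = (-23 + (-74/63 - 74/3))*(-5 + (-3)² + 0²) = (-23 + (-74*1/63 - 74*⅓))*(-5 + 9 + 0) = (-23 + (-74/63 - 74/3))*4 = (-23 - 1628/63)*4 = -3077/63*4 = -12308/63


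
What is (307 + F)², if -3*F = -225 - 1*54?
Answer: 160000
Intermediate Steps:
F = 93 (F = -(-225 - 1*54)/3 = -(-225 - 54)/3 = -⅓*(-279) = 93)
(307 + F)² = (307 + 93)² = 400² = 160000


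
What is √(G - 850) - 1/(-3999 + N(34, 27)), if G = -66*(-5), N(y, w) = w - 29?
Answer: 1/4001 + 2*I*√130 ≈ 0.00024994 + 22.803*I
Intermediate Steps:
N(y, w) = -29 + w
G = 330
√(G - 850) - 1/(-3999 + N(34, 27)) = √(330 - 850) - 1/(-3999 + (-29 + 27)) = √(-520) - 1/(-3999 - 2) = 2*I*√130 - 1/(-4001) = 2*I*√130 - 1*(-1/4001) = 2*I*√130 + 1/4001 = 1/4001 + 2*I*√130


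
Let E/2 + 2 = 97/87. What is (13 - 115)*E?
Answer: 5236/29 ≈ 180.55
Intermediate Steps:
E = -154/87 (E = -4 + 2*(97/87) = -4 + 194/87 = -154/87 ≈ -1.7701)
(13 - 115)*E = (13 - 115)*(-154/87) = -102*(-154/87) = 5236/29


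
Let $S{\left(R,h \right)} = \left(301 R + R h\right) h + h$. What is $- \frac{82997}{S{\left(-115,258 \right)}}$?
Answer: $\frac{82997}{16585272} \approx 0.0050043$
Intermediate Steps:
$S{\left(R,h \right)} = h + h \left(301 R + R h\right)$ ($S{\left(R,h \right)} = h \left(301 R + R h\right) + h = h + h \left(301 R + R h\right)$)
$- \frac{82997}{S{\left(-115,258 \right)}} = - \frac{82997}{258 \left(1 + 301 \left(-115\right) - 29670\right)} = - \frac{82997}{258 \left(1 - 34615 - 29670\right)} = - \frac{82997}{258 \left(-64284\right)} = - \frac{82997}{-16585272} = \left(-82997\right) \left(- \frac{1}{16585272}\right) = \frac{82997}{16585272}$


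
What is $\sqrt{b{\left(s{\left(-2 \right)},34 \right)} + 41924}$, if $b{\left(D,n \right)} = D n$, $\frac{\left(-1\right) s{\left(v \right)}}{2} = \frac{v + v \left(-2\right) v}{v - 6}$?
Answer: $\sqrt{41839} \approx 204.55$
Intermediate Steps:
$s{\left(v \right)} = - \frac{2 \left(v - 2 v^{2}\right)}{-6 + v}$ ($s{\left(v \right)} = - 2 \frac{v + v \left(-2\right) v}{v - 6} = - 2 \frac{v + - 2 v v}{-6 + v} = - 2 \frac{v - 2 v^{2}}{-6 + v} = - \frac{2 \left(v - 2 v^{2}\right)}{-6 + v}$)
$\sqrt{b{\left(s{\left(-2 \right)},34 \right)} + 41924} = \sqrt{2 \left(-2\right) \frac{1}{-6 - 2} \left(-1 + 2 \left(-2\right)\right) 34 + 41924} = \sqrt{2 \left(-2\right) \frac{1}{-8} \left(-1 - 4\right) 34 + 41924} = \sqrt{2 \left(-2\right) \left(- \frac{1}{8}\right) \left(-5\right) 34 + 41924} = \sqrt{\left(- \frac{5}{2}\right) 34 + 41924} = \sqrt{-85 + 41924} = \sqrt{41839}$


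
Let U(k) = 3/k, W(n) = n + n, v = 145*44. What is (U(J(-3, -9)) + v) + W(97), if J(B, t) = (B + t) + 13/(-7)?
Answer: 637657/97 ≈ 6573.8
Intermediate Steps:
v = 6380
J(B, t) = -13/7 + B + t (J(B, t) = (B + t) + 13*(-1/7) = (B + t) - 13/7 = -13/7 + B + t)
W(n) = 2*n
(U(J(-3, -9)) + v) + W(97) = (3/(-13/7 - 3 - 9) + 6380) + 2*97 = (3/(-97/7) + 6380) + 194 = (3*(-7/97) + 6380) + 194 = (-21/97 + 6380) + 194 = 618839/97 + 194 = 637657/97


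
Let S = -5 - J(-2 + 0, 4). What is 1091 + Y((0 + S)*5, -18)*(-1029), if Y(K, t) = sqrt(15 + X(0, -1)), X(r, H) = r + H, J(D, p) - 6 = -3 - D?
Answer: 1091 - 1029*sqrt(14) ≈ -2759.2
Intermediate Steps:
J(D, p) = 3 - D (J(D, p) = 6 + (-3 - D) = 3 - D)
S = -10 (S = -5 - (3 - (-2 + 0)) = -5 - (3 - 1*(-2)) = -5 - (3 + 2) = -5 - 1*5 = -5 - 5 = -10)
X(r, H) = H + r
Y(K, t) = sqrt(14) (Y(K, t) = sqrt(15 + (-1 + 0)) = sqrt(15 - 1) = sqrt(14))
1091 + Y((0 + S)*5, -18)*(-1029) = 1091 + sqrt(14)*(-1029) = 1091 - 1029*sqrt(14)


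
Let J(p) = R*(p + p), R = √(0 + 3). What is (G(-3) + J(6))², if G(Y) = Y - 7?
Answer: 532 - 240*√3 ≈ 116.31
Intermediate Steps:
R = √3 ≈ 1.7320
G(Y) = -7 + Y
J(p) = 2*p*√3 (J(p) = √3*(p + p) = √3*(2*p) = 2*p*√3)
(G(-3) + J(6))² = ((-7 - 3) + 2*6*√3)² = (-10 + 12*√3)²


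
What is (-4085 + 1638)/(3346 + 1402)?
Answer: -2447/4748 ≈ -0.51538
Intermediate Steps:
(-4085 + 1638)/(3346 + 1402) = -2447/4748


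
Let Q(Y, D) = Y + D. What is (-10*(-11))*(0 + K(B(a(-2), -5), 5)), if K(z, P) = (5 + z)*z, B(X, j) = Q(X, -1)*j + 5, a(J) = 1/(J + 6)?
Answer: 105875/8 ≈ 13234.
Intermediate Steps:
a(J) = 1/(6 + J)
Q(Y, D) = D + Y
B(X, j) = 5 + j*(-1 + X) (B(X, j) = (-1 + X)*j + 5 = j*(-1 + X) + 5 = 5 + j*(-1 + X))
K(z, P) = z*(5 + z)
(-10*(-11))*(0 + K(B(a(-2), -5), 5)) = (-10*(-11))*(0 + (5 - 5*(-1 + 1/(6 - 2)))*(5 + (5 - 5*(-1 + 1/(6 - 2))))) = 110*(0 + (5 - 5*(-1 + 1/4))*(5 + (5 - 5*(-1 + 1/4)))) = 110*(0 + (5 - 5*(-1 + ¼))*(5 + (5 - 5*(-1 + ¼)))) = 110*(0 + (5 - 5*(-¾))*(5 + (5 - 5*(-¾)))) = 110*(0 + (5 + 15/4)*(5 + (5 + 15/4))) = 110*(0 + 35*(5 + 35/4)/4) = 110*(0 + (35/4)*(55/4)) = 110*(0 + 1925/16) = 110*(1925/16) = 105875/8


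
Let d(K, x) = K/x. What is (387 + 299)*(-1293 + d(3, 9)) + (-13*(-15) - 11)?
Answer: -2659756/3 ≈ -8.8659e+5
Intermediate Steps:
(387 + 299)*(-1293 + d(3, 9)) + (-13*(-15) - 11) = (387 + 299)*(-1293 + 3/9) + (-13*(-15) - 11) = 686*(-1293 + 3*(1/9)) + (195 - 11) = 686*(-1293 + 1/3) + 184 = 686*(-3878/3) + 184 = -2660308/3 + 184 = -2659756/3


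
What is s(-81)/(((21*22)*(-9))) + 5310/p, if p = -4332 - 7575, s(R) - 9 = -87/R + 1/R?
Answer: -1057085/2357586 ≈ -0.44838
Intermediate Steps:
s(R) = 9 - 86/R (s(R) = 9 + (-87/R + 1/R) = 9 - 86/R)
p = -11907
s(-81)/(((21*22)*(-9))) + 5310/p = (9 - 86/(-81))/(((21*22)*(-9))) + 5310/(-11907) = (9 - 86*(-1/81))/((462*(-9))) + 5310*(-1/11907) = (9 + 86/81)/(-4158) - 590/1323 = (815/81)*(-1/4158) - 590/1323 = -815/336798 - 590/1323 = -1057085/2357586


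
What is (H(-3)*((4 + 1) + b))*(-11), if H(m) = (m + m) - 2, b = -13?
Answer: -704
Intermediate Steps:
H(m) = -2 + 2*m (H(m) = 2*m - 2 = -2 + 2*m)
(H(-3)*((4 + 1) + b))*(-11) = ((-2 + 2*(-3))*((4 + 1) - 13))*(-11) = ((-2 - 6)*(5 - 13))*(-11) = -8*(-8)*(-11) = 64*(-11) = -704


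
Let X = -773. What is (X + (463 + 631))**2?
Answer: 103041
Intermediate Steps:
(X + (463 + 631))**2 = (-773 + (463 + 631))**2 = (-773 + 1094)**2 = 321**2 = 103041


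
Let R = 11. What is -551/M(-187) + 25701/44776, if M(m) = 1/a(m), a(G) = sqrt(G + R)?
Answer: 25701/44776 - 2204*I*sqrt(11) ≈ 0.57399 - 7309.8*I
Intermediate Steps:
a(G) = sqrt(11 + G) (a(G) = sqrt(G + 11) = sqrt(11 + G))
M(m) = 1/sqrt(11 + m) (M(m) = 1/(sqrt(11 + m)) = 1/sqrt(11 + m))
-551/M(-187) + 25701/44776 = -551*sqrt(11 - 187) + 25701/44776 = -551*4*I*sqrt(11) + 25701*(1/44776) = -551*4*I*sqrt(11) + 25701/44776 = -2204*I*sqrt(11) + 25701/44776 = 25701/44776 - 2204*I*sqrt(11)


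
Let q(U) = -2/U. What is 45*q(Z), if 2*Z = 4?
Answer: -45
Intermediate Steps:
Z = 2 (Z = (½)*4 = 2)
45*q(Z) = 45*(-2/2) = 45*(-2*½) = 45*(-1) = -45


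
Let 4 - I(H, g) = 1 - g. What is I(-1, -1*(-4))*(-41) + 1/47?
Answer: -13488/47 ≈ -286.98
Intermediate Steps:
I(H, g) = 3 + g (I(H, g) = 4 - (1 - g) = 4 + (-1 + g) = 3 + g)
I(-1, -1*(-4))*(-41) + 1/47 = (3 - 1*(-4))*(-41) + 1/47 = (3 + 4)*(-41) + 1/47 = 7*(-41) + 1/47 = -287 + 1/47 = -13488/47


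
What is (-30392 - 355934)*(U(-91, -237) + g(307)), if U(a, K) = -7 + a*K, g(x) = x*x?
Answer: -44740027734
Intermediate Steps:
g(x) = x²
U(a, K) = -7 + K*a
(-30392 - 355934)*(U(-91, -237) + g(307)) = (-30392 - 355934)*((-7 - 237*(-91)) + 307²) = -386326*((-7 + 21567) + 94249) = -386326*(21560 + 94249) = -386326*115809 = -44740027734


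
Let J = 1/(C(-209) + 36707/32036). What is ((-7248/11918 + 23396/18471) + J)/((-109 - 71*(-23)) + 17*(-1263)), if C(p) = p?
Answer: -479090645770816/14619700004971771611 ≈ -3.2770e-5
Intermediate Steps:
J = -32036/6658817 (J = 1/(-209 + 36707/32036) = 1/(-6658817/32036) = -32036/6658817 ≈ -0.0048111)
((-7248/11918 + 23396/18471) + J)/((-109 - 71*(-23)) + 17*(-1263)) = ((-7248/11918 + 23396/18471) - 32036/6658817)/((-109 - 71*(-23)) + 17*(-1263)) = ((-7248*1/11918 + 23396*(1/18471)) - 32036/6658817)/((-109 + 1633) - 21471) = ((-3624/5959 + 23396/18471) - 32036/6658817)/(1524 - 21471) = (72477860/110068689 - 32036/6658817)/(-19947) = (479090645770816/732927257480913)*(-1/19947) = -479090645770816/14619700004971771611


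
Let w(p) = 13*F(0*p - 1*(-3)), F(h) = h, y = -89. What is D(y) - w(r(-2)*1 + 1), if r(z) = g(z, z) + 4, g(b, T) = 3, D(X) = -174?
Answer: -213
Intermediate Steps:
r(z) = 7 (r(z) = 3 + 4 = 7)
w(p) = 39 (w(p) = 13*(0*p - 1*(-3)) = 13*(0 + 3) = 13*3 = 39)
D(y) - w(r(-2)*1 + 1) = -174 - 1*39 = -174 - 39 = -213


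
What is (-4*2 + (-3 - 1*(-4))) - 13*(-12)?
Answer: 149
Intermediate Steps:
(-4*2 + (-3 - 1*(-4))) - 13*(-12) = (-8 + (-3 + 4)) + 156 = (-8 + 1) + 156 = -7 + 156 = 149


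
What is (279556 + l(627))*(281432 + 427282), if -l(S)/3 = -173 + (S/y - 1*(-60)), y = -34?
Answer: 3372880131027/17 ≈ 1.9840e+11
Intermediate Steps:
l(S) = 339 + 3*S/34 (l(S) = -3*(-173 + (S/(-34) - 1*(-60))) = -3*(-173 + (S*(-1/34) + 60)) = -3*(-173 + (-S/34 + 60)) = -3*(-173 + (60 - S/34)) = -3*(-113 - S/34) = 339 + 3*S/34)
(279556 + l(627))*(281432 + 427282) = (279556 + (339 + (3/34)*627))*(281432 + 427282) = (279556 + (339 + 1881/34))*708714 = (279556 + 13407/34)*708714 = (9518311/34)*708714 = 3372880131027/17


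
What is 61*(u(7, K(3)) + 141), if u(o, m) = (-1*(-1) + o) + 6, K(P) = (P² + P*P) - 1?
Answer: 9455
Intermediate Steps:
K(P) = -1 + 2*P² (K(P) = (P² + P²) - 1 = 2*P² - 1 = -1 + 2*P²)
u(o, m) = 7 + o (u(o, m) = (1 + o) + 6 = 7 + o)
61*(u(7, K(3)) + 141) = 61*((7 + 7) + 141) = 61*(14 + 141) = 61*155 = 9455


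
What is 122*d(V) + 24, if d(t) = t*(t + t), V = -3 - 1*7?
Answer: 24424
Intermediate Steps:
V = -10 (V = -3 - 7 = -10)
d(t) = 2*t² (d(t) = t*(2*t) = 2*t²)
122*d(V) + 24 = 122*(2*(-10)²) + 24 = 122*(2*100) + 24 = 122*200 + 24 = 24400 + 24 = 24424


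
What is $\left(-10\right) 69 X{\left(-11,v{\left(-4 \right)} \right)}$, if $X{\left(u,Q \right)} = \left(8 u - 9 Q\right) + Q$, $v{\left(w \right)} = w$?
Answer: $38640$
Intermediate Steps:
$X{\left(u,Q \right)} = - 8 Q + 8 u$ ($X{\left(u,Q \right)} = \left(- 9 Q + 8 u\right) + Q = - 8 Q + 8 u$)
$\left(-10\right) 69 X{\left(-11,v{\left(-4 \right)} \right)} = \left(-10\right) 69 \left(\left(-8\right) \left(-4\right) + 8 \left(-11\right)\right) = - 690 \left(32 - 88\right) = \left(-690\right) \left(-56\right) = 38640$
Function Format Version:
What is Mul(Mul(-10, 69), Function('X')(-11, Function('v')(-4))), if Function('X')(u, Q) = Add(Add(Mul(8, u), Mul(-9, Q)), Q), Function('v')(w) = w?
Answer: 38640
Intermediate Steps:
Function('X')(u, Q) = Add(Mul(-8, Q), Mul(8, u)) (Function('X')(u, Q) = Add(Add(Mul(-9, Q), Mul(8, u)), Q) = Add(Mul(-8, Q), Mul(8, u)))
Mul(Mul(-10, 69), Function('X')(-11, Function('v')(-4))) = Mul(Mul(-10, 69), Add(Mul(-8, -4), Mul(8, -11))) = Mul(-690, Add(32, -88)) = Mul(-690, -56) = 38640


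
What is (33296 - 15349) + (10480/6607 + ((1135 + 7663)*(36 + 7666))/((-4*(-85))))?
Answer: 122006043508/561595 ≈ 2.1725e+5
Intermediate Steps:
(33296 - 15349) + (10480/6607 + ((1135 + 7663)*(36 + 7666))/((-4*(-85)))) = 17947 + (10480*(1/6607) + (8798*7702)/340) = 17947 + (10480/6607 + 67762196*(1/340)) = 17947 + (10480/6607 + 16940549/85) = 17947 + 111927098043/561595 = 122006043508/561595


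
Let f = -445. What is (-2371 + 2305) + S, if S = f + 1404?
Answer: 893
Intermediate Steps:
S = 959 (S = -445 + 1404 = 959)
(-2371 + 2305) + S = (-2371 + 2305) + 959 = -66 + 959 = 893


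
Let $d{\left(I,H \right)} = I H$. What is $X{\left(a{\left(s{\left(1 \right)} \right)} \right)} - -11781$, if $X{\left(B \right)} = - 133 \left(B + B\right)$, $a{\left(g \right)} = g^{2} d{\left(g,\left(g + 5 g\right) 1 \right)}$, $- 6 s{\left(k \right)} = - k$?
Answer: $\frac{1272215}{108} \approx 11780.0$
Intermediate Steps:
$s{\left(k \right)} = \frac{k}{6}$ ($s{\left(k \right)} = - \frac{\left(-1\right) k}{6} = \frac{k}{6}$)
$d{\left(I,H \right)} = H I$
$a{\left(g \right)} = 6 g^{4}$ ($a{\left(g \right)} = g^{2} \left(g + 5 g\right) 1 g = g^{2} \cdot 6 g 1 g = g^{2} \cdot 6 g g = g^{2} \cdot 6 g^{2} = 6 g^{4}$)
$X{\left(B \right)} = - 266 B$ ($X{\left(B \right)} = - 133 \cdot 2 B = - 266 B$)
$X{\left(a{\left(s{\left(1 \right)} \right)} \right)} - -11781 = - 266 \cdot 6 \left(\frac{1}{6} \cdot 1\right)^{4} - -11781 = - 266 \cdot \frac{6}{1296} + 11781 = - 266 \cdot 6 \cdot \frac{1}{1296} + 11781 = \left(-266\right) \frac{1}{216} + 11781 = - \frac{133}{108} + 11781 = \frac{1272215}{108}$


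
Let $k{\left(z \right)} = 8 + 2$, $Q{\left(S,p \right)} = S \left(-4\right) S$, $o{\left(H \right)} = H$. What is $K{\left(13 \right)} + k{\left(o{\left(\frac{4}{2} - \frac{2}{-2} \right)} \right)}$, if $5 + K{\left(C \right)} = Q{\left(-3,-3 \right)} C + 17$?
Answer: $-446$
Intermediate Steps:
$Q{\left(S,p \right)} = - 4 S^{2}$ ($Q{\left(S,p \right)} = - 4 S S = - 4 S^{2}$)
$k{\left(z \right)} = 10$
$K{\left(C \right)} = 12 - 36 C$ ($K{\left(C \right)} = -5 + \left(- 4 \left(-3\right)^{2} C + 17\right) = -5 + \left(\left(-4\right) 9 C + 17\right) = -5 - \left(-17 + 36 C\right) = 12 - 36 C$)
$K{\left(13 \right)} + k{\left(o{\left(\frac{4}{2} - \frac{2}{-2} \right)} \right)} = \left(12 - 468\right) + 10 = -456 + 10 = -446$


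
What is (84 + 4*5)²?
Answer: 10816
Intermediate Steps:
(84 + 4*5)² = (84 + 20)² = 104² = 10816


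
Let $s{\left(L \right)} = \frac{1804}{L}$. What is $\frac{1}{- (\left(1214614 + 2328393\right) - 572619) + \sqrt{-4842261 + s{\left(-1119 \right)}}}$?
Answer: $- \frac{3323864172}{9873171668630599} - \frac{i \sqrt{6063292394697}}{9873171668630599} \approx -3.3666 \cdot 10^{-7} - 2.494 \cdot 10^{-10} i$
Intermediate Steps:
$\frac{1}{- (\left(1214614 + 2328393\right) - 572619) + \sqrt{-4842261 + s{\left(-1119 \right)}}} = \frac{1}{- (\left(1214614 + 2328393\right) - 572619) + \sqrt{-4842261 + \frac{1804}{-1119}}} = \frac{1}{- (3543007 - 572619) + \sqrt{-4842261 + 1804 \left(- \frac{1}{1119}\right)}} = \frac{1}{\left(-1\right) 2970388 + \sqrt{-4842261 - \frac{1804}{1119}}} = \frac{1}{-2970388 + \sqrt{- \frac{5418491863}{1119}}} = \frac{1}{-2970388 + \frac{i \sqrt{6063292394697}}{1119}}$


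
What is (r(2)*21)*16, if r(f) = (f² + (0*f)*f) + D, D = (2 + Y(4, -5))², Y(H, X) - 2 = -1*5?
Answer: 1680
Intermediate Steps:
Y(H, X) = -3 (Y(H, X) = 2 - 1*5 = 2 - 5 = -3)
D = 1 (D = (2 - 3)² = (-1)² = 1)
r(f) = 1 + f² (r(f) = (f² + (0*f)*f) + 1 = (f² + 0*f) + 1 = (f² + 0) + 1 = f² + 1 = 1 + f²)
(r(2)*21)*16 = ((1 + 2²)*21)*16 = ((1 + 4)*21)*16 = (5*21)*16 = 105*16 = 1680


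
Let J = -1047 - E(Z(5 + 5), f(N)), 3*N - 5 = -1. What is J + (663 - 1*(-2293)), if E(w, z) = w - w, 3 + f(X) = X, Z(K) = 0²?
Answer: 1909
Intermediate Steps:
N = 4/3 (N = 5/3 + (⅓)*(-1) = 5/3 - ⅓ = 4/3 ≈ 1.3333)
Z(K) = 0
f(X) = -3 + X
E(w, z) = 0
J = -1047 (J = -1047 - 1*0 = -1047 + 0 = -1047)
J + (663 - 1*(-2293)) = -1047 + (663 - 1*(-2293)) = -1047 + (663 + 2293) = -1047 + 2956 = 1909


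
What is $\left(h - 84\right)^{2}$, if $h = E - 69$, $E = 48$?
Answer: $11025$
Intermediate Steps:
$h = -21$ ($h = 48 - 69 = -21$)
$\left(h - 84\right)^{2} = \left(-21 - 84\right)^{2} = \left(-105\right)^{2} = 11025$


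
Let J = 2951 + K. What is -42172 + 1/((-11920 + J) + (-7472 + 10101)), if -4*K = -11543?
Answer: -582690528/13817 ≈ -42172.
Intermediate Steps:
K = 11543/4 (K = -¼*(-11543) = 11543/4 ≈ 2885.8)
J = 23347/4 (J = 2951 + 11543/4 = 23347/4 ≈ 5836.8)
-42172 + 1/((-11920 + J) + (-7472 + 10101)) = -42172 + 1/((-11920 + 23347/4) + (-7472 + 10101)) = -42172 + 1/(-24333/4 + 2629) = -42172 + 1/(-13817/4) = -42172 - 4/13817 = -582690528/13817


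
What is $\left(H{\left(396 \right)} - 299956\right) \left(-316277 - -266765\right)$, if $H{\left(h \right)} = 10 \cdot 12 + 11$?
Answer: $14844935400$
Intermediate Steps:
$H{\left(h \right)} = 131$ ($H{\left(h \right)} = 120 + 11 = 131$)
$\left(H{\left(396 \right)} - 299956\right) \left(-316277 - -266765\right) = \left(131 - 299956\right) \left(-316277 - -266765\right) = - 299825 \left(-316277 + 266765\right) = \left(-299825\right) \left(-49512\right) = 14844935400$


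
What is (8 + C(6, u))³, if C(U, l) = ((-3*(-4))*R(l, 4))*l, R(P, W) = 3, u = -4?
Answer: -2515456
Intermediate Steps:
C(U, l) = 36*l (C(U, l) = (-3*(-4)*3)*l = (12*3)*l = 36*l)
(8 + C(6, u))³ = (8 + 36*(-4))³ = (8 - 144)³ = (-136)³ = -2515456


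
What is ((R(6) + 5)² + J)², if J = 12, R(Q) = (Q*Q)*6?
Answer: 2386615609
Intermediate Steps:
R(Q) = 6*Q² (R(Q) = Q²*6 = 6*Q²)
((R(6) + 5)² + J)² = ((6*6² + 5)² + 12)² = ((6*36 + 5)² + 12)² = ((216 + 5)² + 12)² = (221² + 12)² = (48841 + 12)² = 48853² = 2386615609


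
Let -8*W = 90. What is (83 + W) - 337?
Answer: -1061/4 ≈ -265.25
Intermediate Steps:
W = -45/4 (W = -⅛*90 = -45/4 ≈ -11.250)
(83 + W) - 337 = (83 - 45/4) - 337 = 287/4 - 337 = -1061/4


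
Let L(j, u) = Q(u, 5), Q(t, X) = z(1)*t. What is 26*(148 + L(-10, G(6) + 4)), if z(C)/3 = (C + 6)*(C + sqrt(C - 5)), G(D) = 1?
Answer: 6578 + 5460*I ≈ 6578.0 + 5460.0*I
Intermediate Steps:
z(C) = 3*(6 + C)*(C + sqrt(-5 + C)) (z(C) = 3*((C + 6)*(C + sqrt(C - 5))) = 3*((6 + C)*(C + sqrt(-5 + C))) = 3*(6 + C)*(C + sqrt(-5 + C)))
Q(t, X) = t*(21 + 42*I) (Q(t, X) = (3*1**2 + 18*1 + 18*sqrt(-5 + 1) + 3*1*sqrt(-5 + 1))*t = (3*1 + 18 + 18*sqrt(-4) + 3*1*sqrt(-4))*t = (3 + 18 + 18*(2*I) + 3*1*(2*I))*t = (3 + 18 + 36*I + 6*I)*t = (21 + 42*I)*t = t*(21 + 42*I))
L(j, u) = u*(21 + 42*I)
26*(148 + L(-10, G(6) + 4)) = 26*(148 + (1 + 4)*(21 + 42*I)) = 26*(148 + 5*(21 + 42*I)) = 26*(148 + (105 + 210*I)) = 26*(253 + 210*I) = 6578 + 5460*I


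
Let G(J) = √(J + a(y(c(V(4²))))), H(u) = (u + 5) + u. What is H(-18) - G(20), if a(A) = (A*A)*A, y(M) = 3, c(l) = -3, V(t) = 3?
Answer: -31 - √47 ≈ -37.856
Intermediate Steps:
a(A) = A³ (a(A) = A²*A = A³)
H(u) = 5 + 2*u (H(u) = (5 + u) + u = 5 + 2*u)
G(J) = √(27 + J) (G(J) = √(J + 3³) = √(J + 27) = √(27 + J))
H(-18) - G(20) = (5 + 2*(-18)) - √(27 + 20) = (5 - 36) - √47 = -31 - √47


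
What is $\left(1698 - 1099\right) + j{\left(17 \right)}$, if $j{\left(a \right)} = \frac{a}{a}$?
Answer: $600$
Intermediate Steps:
$j{\left(a \right)} = 1$
$\left(1698 - 1099\right) + j{\left(17 \right)} = \left(1698 - 1099\right) + 1 = 599 + 1 = 600$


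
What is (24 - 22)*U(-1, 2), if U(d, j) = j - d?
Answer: 6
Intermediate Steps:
(24 - 22)*U(-1, 2) = (24 - 22)*(2 - 1*(-1)) = 2*(2 + 1) = 2*3 = 6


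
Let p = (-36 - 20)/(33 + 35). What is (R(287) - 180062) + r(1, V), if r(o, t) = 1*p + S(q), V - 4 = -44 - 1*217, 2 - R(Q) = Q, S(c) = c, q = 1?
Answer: -3065896/17 ≈ -1.8035e+5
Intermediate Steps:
R(Q) = 2 - Q
p = -14/17 (p = -56/68 = -56*1/68 = -14/17 ≈ -0.82353)
V = -257 (V = 4 + (-44 - 1*217) = 4 + (-44 - 217) = 4 - 261 = -257)
r(o, t) = 3/17 (r(o, t) = 1*(-14/17) + 1 = -14/17 + 1 = 3/17)
(R(287) - 180062) + r(1, V) = ((2 - 1*287) - 180062) + 3/17 = ((2 - 287) - 180062) + 3/17 = (-285 - 180062) + 3/17 = -180347 + 3/17 = -3065896/17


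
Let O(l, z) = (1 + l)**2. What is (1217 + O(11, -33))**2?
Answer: 1852321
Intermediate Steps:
(1217 + O(11, -33))**2 = (1217 + (1 + 11)**2)**2 = (1217 + 12**2)**2 = (1217 + 144)**2 = 1361**2 = 1852321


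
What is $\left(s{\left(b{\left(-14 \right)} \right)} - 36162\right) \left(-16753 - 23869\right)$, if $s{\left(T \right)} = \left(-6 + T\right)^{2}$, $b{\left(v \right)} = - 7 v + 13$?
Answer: $1021115214$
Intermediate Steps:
$b{\left(v \right)} = 13 - 7 v$
$\left(s{\left(b{\left(-14 \right)} \right)} - 36162\right) \left(-16753 - 23869\right) = \left(\left(-6 + \left(13 - -98\right)\right)^{2} - 36162\right) \left(-16753 - 23869\right) = \left(\left(-6 + \left(13 + 98\right)\right)^{2} - 36162\right) \left(-40622\right) = \left(\left(-6 + 111\right)^{2} - 36162\right) \left(-40622\right) = \left(105^{2} - 36162\right) \left(-40622\right) = \left(11025 - 36162\right) \left(-40622\right) = \left(-25137\right) \left(-40622\right) = 1021115214$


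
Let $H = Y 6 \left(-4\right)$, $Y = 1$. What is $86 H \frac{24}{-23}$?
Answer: $\frac{49536}{23} \approx 2153.7$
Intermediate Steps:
$H = -24$ ($H = 1 \cdot 6 \left(-4\right) = 6 \left(-4\right) = -24$)
$86 H \frac{24}{-23} = 86 \left(-24\right) \frac{24}{-23} = - 2064 \cdot 24 \left(- \frac{1}{23}\right) = \left(-2064\right) \left(- \frac{24}{23}\right) = \frac{49536}{23}$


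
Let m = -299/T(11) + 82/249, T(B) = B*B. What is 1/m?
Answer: -30129/64529 ≈ -0.46691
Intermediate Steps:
T(B) = B**2
m = -64529/30129 (m = -299/(11**2) + 82/249 = -299/121 + 82*(1/249) = -299*1/121 + 82/249 = -299/121 + 82/249 = -64529/30129 ≈ -2.1418)
1/m = 1/(-64529/30129) = -30129/64529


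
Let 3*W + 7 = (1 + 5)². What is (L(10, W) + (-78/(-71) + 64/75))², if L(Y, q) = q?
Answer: 425308129/3150625 ≈ 134.99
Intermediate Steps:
W = 29/3 (W = -7/3 + (1 + 5)²/3 = -7/3 + (⅓)*6² = -7/3 + (⅓)*36 = -7/3 + 12 = 29/3 ≈ 9.6667)
(L(10, W) + (-78/(-71) + 64/75))² = (29/3 + (-78/(-71) + 64/75))² = (29/3 + (-78*(-1/71) + 64*(1/75)))² = (29/3 + (78/71 + 64/75))² = (29/3 + 10394/5325)² = (20623/1775)² = 425308129/3150625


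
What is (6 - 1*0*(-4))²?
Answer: 36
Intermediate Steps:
(6 - 1*0*(-4))² = (6 + 0*(-4))² = (6 + 0)² = 6² = 36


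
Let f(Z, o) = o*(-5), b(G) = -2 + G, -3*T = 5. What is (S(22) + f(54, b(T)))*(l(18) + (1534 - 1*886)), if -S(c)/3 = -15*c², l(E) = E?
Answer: 14517690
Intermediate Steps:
T = -5/3 (T = -⅓*5 = -5/3 ≈ -1.6667)
S(c) = 45*c² (S(c) = -(-45)*c² = 45*c²)
f(Z, o) = -5*o
(S(22) + f(54, b(T)))*(l(18) + (1534 - 1*886)) = (45*22² - 5*(-2 - 5/3))*(18 + (1534 - 1*886)) = (45*484 - 5*(-11/3))*(18 + (1534 - 886)) = (21780 + 55/3)*(18 + 648) = (65395/3)*666 = 14517690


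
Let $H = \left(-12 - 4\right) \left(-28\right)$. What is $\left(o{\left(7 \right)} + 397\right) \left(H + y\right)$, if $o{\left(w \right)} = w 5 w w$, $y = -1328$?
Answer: $-1858560$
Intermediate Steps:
$H = 448$ ($H = \left(-16\right) \left(-28\right) = 448$)
$o{\left(w \right)} = 5 w^{3}$ ($o{\left(w \right)} = 5 w w w = 5 w^{2} w = 5 w^{3}$)
$\left(o{\left(7 \right)} + 397\right) \left(H + y\right) = \left(5 \cdot 7^{3} + 397\right) \left(448 - 1328\right) = \left(5 \cdot 343 + 397\right) \left(-880\right) = \left(1715 + 397\right) \left(-880\right) = 2112 \left(-880\right) = -1858560$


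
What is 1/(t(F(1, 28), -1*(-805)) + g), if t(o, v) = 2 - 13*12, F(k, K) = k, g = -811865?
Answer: -1/812019 ≈ -1.2315e-6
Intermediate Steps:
t(o, v) = -154 (t(o, v) = 2 - 156 = -154)
1/(t(F(1, 28), -1*(-805)) + g) = 1/(-154 - 811865) = 1/(-812019) = -1/812019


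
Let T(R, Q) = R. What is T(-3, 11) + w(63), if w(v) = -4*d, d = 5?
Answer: -23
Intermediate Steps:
w(v) = -20 (w(v) = -4*5 = -20)
T(-3, 11) + w(63) = -3 - 20 = -23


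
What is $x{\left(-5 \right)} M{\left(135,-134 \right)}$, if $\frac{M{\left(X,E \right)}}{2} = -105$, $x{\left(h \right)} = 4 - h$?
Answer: $-1890$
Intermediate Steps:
$M{\left(X,E \right)} = -210$ ($M{\left(X,E \right)} = 2 \left(-105\right) = -210$)
$x{\left(-5 \right)} M{\left(135,-134 \right)} = \left(4 - -5\right) \left(-210\right) = \left(4 + 5\right) \left(-210\right) = 9 \left(-210\right) = -1890$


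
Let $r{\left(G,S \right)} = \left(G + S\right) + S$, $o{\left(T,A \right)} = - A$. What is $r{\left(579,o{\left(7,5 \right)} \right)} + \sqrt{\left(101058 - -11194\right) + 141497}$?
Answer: $569 + \sqrt{253749} \approx 1072.7$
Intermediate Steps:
$r{\left(G,S \right)} = G + 2 S$
$r{\left(579,o{\left(7,5 \right)} \right)} + \sqrt{\left(101058 - -11194\right) + 141497} = \left(579 + 2 \left(\left(-1\right) 5\right)\right) + \sqrt{\left(101058 - -11194\right) + 141497} = \left(579 + 2 \left(-5\right)\right) + \sqrt{\left(101058 + 11194\right) + 141497} = \left(579 - 10\right) + \sqrt{112252 + 141497} = 569 + \sqrt{253749}$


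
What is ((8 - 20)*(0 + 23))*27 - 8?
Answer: -7460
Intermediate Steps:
((8 - 20)*(0 + 23))*27 - 8 = -12*23*27 - 8 = -276*27 - 8 = -7452 - 8 = -7460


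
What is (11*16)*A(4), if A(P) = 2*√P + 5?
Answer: 1584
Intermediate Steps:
A(P) = 5 + 2*√P
(11*16)*A(4) = (11*16)*(5 + 2*√4) = 176*(5 + 2*2) = 176*(5 + 4) = 176*9 = 1584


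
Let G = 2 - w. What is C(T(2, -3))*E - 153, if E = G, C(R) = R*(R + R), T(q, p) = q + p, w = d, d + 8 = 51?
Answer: -235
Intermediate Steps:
d = 43 (d = -8 + 51 = 43)
w = 43
T(q, p) = p + q
C(R) = 2*R² (C(R) = R*(2*R) = 2*R²)
G = -41 (G = 2 - 1*43 = 2 - 43 = -41)
E = -41
C(T(2, -3))*E - 153 = (2*(-3 + 2)²)*(-41) - 153 = (2*(-1)²)*(-41) - 153 = (2*1)*(-41) - 153 = 2*(-41) - 153 = -82 - 153 = -235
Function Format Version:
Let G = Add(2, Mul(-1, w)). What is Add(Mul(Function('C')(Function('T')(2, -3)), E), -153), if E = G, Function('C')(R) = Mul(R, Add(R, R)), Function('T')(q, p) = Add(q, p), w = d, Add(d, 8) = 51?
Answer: -235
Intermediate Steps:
d = 43 (d = Add(-8, 51) = 43)
w = 43
Function('T')(q, p) = Add(p, q)
Function('C')(R) = Mul(2, Pow(R, 2)) (Function('C')(R) = Mul(R, Mul(2, R)) = Mul(2, Pow(R, 2)))
G = -41 (G = Add(2, Mul(-1, 43)) = Add(2, -43) = -41)
E = -41
Add(Mul(Function('C')(Function('T')(2, -3)), E), -153) = Add(Mul(Mul(2, Pow(Add(-3, 2), 2)), -41), -153) = Add(Mul(Mul(2, Pow(-1, 2)), -41), -153) = Add(Mul(Mul(2, 1), -41), -153) = Add(Mul(2, -41), -153) = Add(-82, -153) = -235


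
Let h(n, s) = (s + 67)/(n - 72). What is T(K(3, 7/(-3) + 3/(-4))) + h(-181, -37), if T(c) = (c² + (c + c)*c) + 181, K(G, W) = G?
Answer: 52594/253 ≈ 207.88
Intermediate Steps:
h(n, s) = (67 + s)/(-72 + n)
T(c) = 181 + 3*c² (T(c) = (c² + (2*c)*c) + 181 = (c² + 2*c²) + 181 = 3*c² + 181 = 181 + 3*c²)
T(K(3, 7/(-3) + 3/(-4))) + h(-181, -37) = (181 + 3*3²) + (67 - 37)/(-72 - 181) = (181 + 3*9) + 30/(-253) = (181 + 27) - 1/253*30 = 208 - 30/253 = 52594/253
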